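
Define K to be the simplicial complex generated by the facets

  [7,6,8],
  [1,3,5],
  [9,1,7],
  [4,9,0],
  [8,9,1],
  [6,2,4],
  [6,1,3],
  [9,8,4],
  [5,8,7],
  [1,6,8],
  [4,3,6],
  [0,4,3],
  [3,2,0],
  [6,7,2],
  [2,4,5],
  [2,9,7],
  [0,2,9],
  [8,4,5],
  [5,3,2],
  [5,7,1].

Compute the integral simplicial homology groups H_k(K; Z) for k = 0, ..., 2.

Order the vertices as 0 < 1 < 2 < 3 < 4 < 5 < 6 < 7 < 8 < 9. Listing each simplex with vertices in this order, K has dimension 2 with simplices:

  0-simplices (10): [0], [1], [2], [3], [4], [5], [6], [7], [8], [9]
  1-simplices (30): (30 of them)
  2-simplices (20): (20 of them)

giving chain groups C_0 ≅ Z^10, C_1 ≅ Z^30, C_2 ≅ Z^20.

∂_1: C_1 → C_0 is given by ∂[p,q] = [q] − [p]. For instance
  ∂[7,9] = [9] − [7].
This gives a 10×30 integer matrix of rank 9; reducing to Smith normal form yields diagonal entries (1,1,1,1,1,1,1,1,1).

The boundary map ∂_2: C_2 → C_1 maps a triangle to the signed sum of its edges. For instance
  ∂[2,6,7] = [6,7] − [2,7] + [2,6],
  ∂[3,4,6] = [4,6] − [3,6] + [3,4].
The 30×20 boundary matrix has rank 20 and Smith normal form diag(1,1,1,1,1,1,1,1,1,1,1,1,1,1,1,1,1,1,1,2).

Reading off H_k = ker ∂_k / im ∂_{k+1}:

  H_0: rank C_0 − rank ∂_1 = 10 − 9 = 1, and the invariant factors of ∂_1 are all 1, so H_0 ≅ Z.
  H_1: rank ker ∂_1 − rank ∂_2 = (30 − 9) − 20 = 1, and ∂_2 has invariant factor 2 > 1, so H_1 ≅ Z ⊕ Z/2.
  H_2: rank ker ∂_2 − rank ∂_3 = (20 − 20) − 0 = 0, and there is no ∂_3, so H_2 ≅ 0.

As a check, the Euler characteristic is 10 − 30 + 20 = 0, which agrees with 1 − 1 + 0 = 0.

H_0 = Z,  H_1 = Z ⊕ Z/2,  H_2 = 0.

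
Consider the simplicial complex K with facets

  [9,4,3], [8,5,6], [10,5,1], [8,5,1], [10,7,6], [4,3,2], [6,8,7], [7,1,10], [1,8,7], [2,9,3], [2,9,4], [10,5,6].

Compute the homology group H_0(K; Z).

H_0 ≅ Z^2.

Order the vertices as 1 < 2 < 3 < 4 < 5 < 6 < 7 < 8 < 9 < 10. Listing each simplex with vertices in this order, K has dimension 2 with simplices:

  0-simplices (10): [1], [2], [3], [4], [5], [6], [7], [8], [9], [10]
  1-simplices (18): [1,5], [1,7], [1,8], [1,10], [2,3], [2,4], [2,9], [3,4], [3,9], [4,9], [5,6], [5,8], [5,10], [6,7], [6,8], [6,10], [7,8], [7,10]
  2-simplices (12): [1,5,8], [1,5,10], [1,7,8], [1,7,10], [2,3,4], [2,3,9], [2,4,9], [3,4,9], [5,6,8], [5,6,10], [6,7,8], [6,7,10]

Hence C_0 ≅ Z^10, C_1 ≅ Z^18, C_2 ≅ Z^12.

The boundary map ∂_1: C_1 → C_0 sends each edge [p,q] (with p < q) to q − p. For instance
  ∂[2,3] = [3] − [2].
As a 10×18 matrix over Z this has rank 8, with invariant factors (1,1,1,1,1,1,1,1).

Boundary ∂_2: C_2 → C_1 acts by ∂[p,q,r] = [q,r] − [p,r] + [p,q]. For instance
  ∂[6,7,10] = [7,10] − [6,10] + [6,7],
  ∂[2,3,4] = [3,4] − [2,4] + [2,3].
The 18×12 boundary matrix has rank 10 and Smith normal form diag(1,1,1,1,1,1,1,1,1,1).

Reading off H_k = ker ∂_k / im ∂_{k+1}:

  H_0: rank C_0 − rank ∂_1 = 10 − 8 = 2, and the invariant factors of ∂_1 are all 1, so H_0 = Z^2.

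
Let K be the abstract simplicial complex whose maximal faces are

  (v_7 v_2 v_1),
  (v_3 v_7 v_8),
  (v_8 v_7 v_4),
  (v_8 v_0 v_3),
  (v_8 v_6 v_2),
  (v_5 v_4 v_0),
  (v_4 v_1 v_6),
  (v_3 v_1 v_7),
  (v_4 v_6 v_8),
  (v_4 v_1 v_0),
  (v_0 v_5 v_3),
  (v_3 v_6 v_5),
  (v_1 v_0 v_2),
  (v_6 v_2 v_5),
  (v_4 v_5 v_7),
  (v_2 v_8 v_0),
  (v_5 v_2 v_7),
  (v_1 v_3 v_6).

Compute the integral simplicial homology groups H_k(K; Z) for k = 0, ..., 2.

Order the vertices as v_0 < v_1 < v_2 < v_3 < v_4 < v_5 < v_6 < v_7 < v_8. Listing each simplex with vertices in this order, K has dimension 2 with simplices:

  0-simplices (9): [v_0], [v_1], [v_2], [v_3], [v_4], [v_5], [v_6], [v_7], [v_8]
  1-simplices (27): (27 of them)
  2-simplices (18): (18 of them)

Hence C_0 ≅ Z^9, C_1 ≅ Z^27, C_2 ≅ Z^18.

∂_1: C_1 → C_0 is given by ∂[p,q] = [q] − [p].
As a 9×27 matrix over Z this has rank 8, with invariant factors (1,1,1,1,1,1,1,1).

∂_2: C_2 → C_1 sends each 2-simplex [p,q,r] to [q,r] − [p,r] + [p,q]. For instance
  ∂[v_2,v_5,v_6] = [v_5,v_6] − [v_2,v_6] + [v_2,v_5],
  ∂[v_2,v_5,v_7] = [v_5,v_7] − [v_2,v_7] + [v_2,v_5].
The 27×18 boundary matrix has rank 17 and Smith normal form diag(1,1,1,1,1,1,1,1,1,1,1,1,1,1,1,1,1).

From H_k ≅ ker(∂_k) / im(∂_{k+1}) we obtain:

  H_0: rank C_0 − rank ∂_1 = 9 − 8 = 1, and the invariant factors of ∂_1 are all 1, so H_0 ≅ Z.
  H_1: rank ker ∂_1 − rank ∂_2 = (27 − 8) − 17 = 2, and the invariant factors of ∂_2 are all 1, so H_1 ≅ Z^2.
  H_2: rank ker ∂_2 − rank ∂_3 = (18 − 17) − 0 = 1, and there is no ∂_3, so H_2 ≅ Z.

H_0 = Z,  H_1 = Z^2,  H_2 = Z.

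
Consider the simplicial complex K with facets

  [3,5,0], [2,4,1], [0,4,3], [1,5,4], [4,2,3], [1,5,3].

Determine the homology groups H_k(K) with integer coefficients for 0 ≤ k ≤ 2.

H_0 ≅ Z,  H_1 ≅ Z,  H_2 = 0.

Take the total order 0 < 1 < 2 < 3 < 4 < 5 on the vertex set. Then K (dimension 2) consists of the simplices:

  0-simplices (6): [0], [1], [2], [3], [4], [5]
  1-simplices (12): [0,3], [0,4], [0,5], [1,2], [1,3], [1,4], [1,5], [2,3], [2,4], [3,4], [3,5], [4,5]
  2-simplices (6): [0,3,4], [0,3,5], [1,2,4], [1,3,5], [1,4,5], [2,3,4]

giving chain groups C_0 ≅ Z^6, C_1 ≅ Z^12, C_2 ≅ Z^6.

The boundary map ∂_1: C_1 → C_0 maps an edge to its endpoints' difference, ∂[p,q] = q − p.
The 6×12 boundary matrix has rank 5 and Smith normal form diag(1,1,1,1,1).

∂_2: C_2 → C_1 acts by ∂[p,q,r] = [q,r] − [p,r] + [p,q]. For instance
  ∂[1,2,4] = [2,4] − [1,4] + [1,2],
  ∂[1,3,5] = [3,5] − [1,5] + [1,3].
This gives a 12×6 integer matrix of rank 6; reducing to Smith normal form yields diagonal entries (1,1,1,1,1,1).

Computing H_k = (kernel of ∂_k) / (image of ∂_{k+1}):

  H_0: rank C_0 − rank ∂_1 = 6 − 5 = 1, and the invariant factors of ∂_1 are all 1, so H_0 = Z.
  H_1: rank ker ∂_1 − rank ∂_2 = (12 − 5) − 6 = 1, and the invariant factors of ∂_2 are all 1, so H_1 = Z.
  H_2: rank ker ∂_2 − rank ∂_3 = (6 − 6) − 0 = 0, and there is no ∂_3, so H_2 = 0.

As a check, the Euler characteristic is 6 − 12 + 6 = 0, which agrees with 1 − 1 + 0 = 0.
(K is a triangulation of the cylinder S^1 x I.)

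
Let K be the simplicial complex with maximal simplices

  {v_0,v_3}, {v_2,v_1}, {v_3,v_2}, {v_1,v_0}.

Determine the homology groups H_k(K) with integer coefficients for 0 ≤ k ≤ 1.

We work with the vertex ordering v_0 < v_1 < v_2 < v_3. The simplices of K, each written with vertices in increasing order, are:

  0-simplices (4): [v_0], [v_1], [v_2], [v_3]
  1-simplices (4): [v_0,v_1], [v_0,v_3], [v_1,v_2], [v_2,v_3]

Hence C_0 ≅ Z^4, C_1 ≅ Z^4.

The boundary map ∂_1: C_1 → C_0 sends each edge [p,q] (with p < q) to q − p. For instance
  ∂[v_0,v_3] = [v_3] − [v_0].
This gives a 4×4 integer matrix of rank 3; reducing to Smith normal form yields diagonal entries (1,1,1).

Now H_k = ker ∂_k / im ∂_{k+1}, so:

  H_0: rank C_0 − rank ∂_1 = 4 − 3 = 1, and the invariant factors of ∂_1 are all 1, so H_0 ≅ Z.
  H_1: rank ker ∂_1 − rank ∂_2 = (4 − 3) − 0 = 1, and there is no ∂_2, so H_1 ≅ Z.

(K is a triangulation of the circle S^1.)

H_0 = Z,  H_1 = Z.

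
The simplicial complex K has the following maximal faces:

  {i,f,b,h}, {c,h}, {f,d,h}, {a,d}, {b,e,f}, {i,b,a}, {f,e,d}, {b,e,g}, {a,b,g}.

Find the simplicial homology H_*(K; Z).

K has 9 vertices, 18 edges, 10 triangles, 1 3-simplex.
rank ∂_0 = 0, rank ∂_1 = 8 ⇒ b_0 = 9 − 0 − 8 = 1; all invariant factors of ∂_1 are 1 so no torsion. So H_0 = Z.
rank ∂_1 = 8, rank ∂_2 = 9 ⇒ b_1 = 18 − 8 − 9 = 1; all invariant factors of ∂_2 are 1 so no torsion. So H_1 = Z.
rank ∂_2 = 9, rank ∂_3 = 1 ⇒ b_2 = 10 − 9 − 1 = 0; all invariant factors of ∂_3 are 1 so no torsion. So H_2 = 0.
rank ∂_3 = 1, rank ∂_4 = 0 ⇒ b_3 = 1 − 1 − 0 = 0. So H_3 = 0.

H_0 ≅ Z,  H_1 ≅ Z,  H_2 = 0,  H_3 = 0.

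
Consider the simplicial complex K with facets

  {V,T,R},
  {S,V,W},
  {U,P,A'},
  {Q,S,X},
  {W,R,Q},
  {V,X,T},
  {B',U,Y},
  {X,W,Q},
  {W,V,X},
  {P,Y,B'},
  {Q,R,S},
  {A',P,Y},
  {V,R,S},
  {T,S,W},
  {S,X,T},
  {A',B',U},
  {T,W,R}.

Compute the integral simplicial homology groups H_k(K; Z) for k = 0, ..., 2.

K has 12 vertices, 28 edges, 17 triangles.
rank ∂_0 = 0, rank ∂_1 = 10 ⇒ b_0 = 12 − 0 − 10 = 2; all invariant factors of ∂_1 are 1 so no torsion. So H_0 = Z^2.
rank ∂_1 = 10, rank ∂_2 = 17 ⇒ b_1 = 28 − 10 − 17 = 1; ∂_2 has invariant factor(s) [2] giving torsion. So H_1 = Z ⊕ Z/2Z.
rank ∂_2 = 17, rank ∂_3 = 0 ⇒ b_2 = 17 − 17 − 0 = 0. So H_2 = 0.

H_0 ≅ Z^2,  H_1 ≅ Z ⊕ Z/2Z,  H_2 = 0.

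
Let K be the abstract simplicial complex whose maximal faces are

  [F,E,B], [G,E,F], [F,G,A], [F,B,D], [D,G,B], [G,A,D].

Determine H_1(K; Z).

H_1 ≅ Z.

Order the vertices as A < B < D < E < F < G. Listing each simplex with vertices in this order, K has dimension 2 with simplices:

  0-simplices (6): A, B, D, E, F, G
  1-simplices (12): AD, AF, AG, BD, BE, BF, BG, DF, DG, EF, EG, FG
  2-simplices (6): ADG, AFG, BDF, BDG, BEF, EFG

giving chain groups C_0 ≅ Z^6, C_1 ≅ Z^12, C_2 ≅ Z^6.

Boundary ∂_1: C_1 → C_0 is given by ∂[p,q] = [q] − [p].
The resulting 6×12 matrix has rank 5, and its Smith normal form has invariant factors (1,1,1,1,1).

The boundary map ∂_2: C_2 → C_1 sends each 2-simplex [p,q,r] to [q,r] − [p,r] + [p,q]. For instance
  ∂BEF = EF − BF + BE,
  ∂ADG = DG − AG + AD.
The 12×6 boundary matrix has rank 6 and Smith normal form diag(1,1,1,1,1,1).

Reading off H_k = ker ∂_k / im ∂_{k+1}:

  H_1: rank ker ∂_1 − rank ∂_2 = (12 − 5) − 6 = 1, and the invariant factors of ∂_2 are all 1, so H_1 ≅ Z.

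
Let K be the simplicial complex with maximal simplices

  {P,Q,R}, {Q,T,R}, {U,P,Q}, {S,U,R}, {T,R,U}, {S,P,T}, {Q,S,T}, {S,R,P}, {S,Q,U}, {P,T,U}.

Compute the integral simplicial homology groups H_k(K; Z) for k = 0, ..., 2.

H_0 = Z,  H_1 = Z/2,  H_2 = 0.

Order the vertices as P < Q < R < S < T < U. Listing each simplex with vertices in this order, K has dimension 2 with simplices:

  0-simplices (6): P, Q, R, S, T, U
  1-simplices (15): PQ, PR, PS, PT, PU, QR, QS, QT, QU, RS, RT, RU, ST, SU, TU
  2-simplices (10): PQR, PQU, PRS, PST, PTU, QRT, QST, QSU, RSU, RTU

Hence C_0 ≅ Z^6, C_1 ≅ Z^15, C_2 ≅ Z^10.

∂_1: C_1 → C_0 is given by ∂[p,q] = [q] − [p]. For instance
  ∂PR = R − P.
As a 6×15 matrix over Z this has rank 5, with invariant factors (1,1,1,1,1).

Boundary ∂_2: C_2 → C_1 maps a triangle to the signed sum of its edges. For instance
  ∂RTU = TU − RU + RT,
  ∂QRT = RT − QT + QR.
As a 15×10 matrix over Z this has rank 10, with invariant factors (1,1,1,1,1,1,1,1,1,2).

Reading off H_k = ker ∂_k / im ∂_{k+1}:

  H_0: rank C_0 − rank ∂_1 = 6 − 5 = 1, and the invariant factors of ∂_1 are all 1, so H_0 = Z.
  H_1: rank ker ∂_1 − rank ∂_2 = (15 − 5) − 10 = 0, and ∂_2 has invariant factor 2 > 1, so H_1 = Z/2.
  H_2: rank ker ∂_2 − rank ∂_3 = (10 − 10) − 0 = 0, and there is no ∂_3, so H_2 = 0.

(K is a triangulation of the real projective plane RP^2.)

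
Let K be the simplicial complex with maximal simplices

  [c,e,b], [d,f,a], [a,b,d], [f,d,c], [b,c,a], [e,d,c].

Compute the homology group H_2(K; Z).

H_2 ≅ 0.

Order the vertices as a < b < c < d < e < f. Listing each simplex with vertices in this order, K has dimension 2 with simplices:

  0-simplices (6): a, b, c, d, e, f
  1-simplices (12): ab, ac, ad, af, bc, bd, be, cd, ce, cf, de, df
  2-simplices (6): abc, abd, adf, bce, cde, cdf

so the chain groups are C_0 ≅ Z^6, C_1 ≅ Z^12, C_2 ≅ Z^6.

Boundary ∂_1: C_1 → C_0 sends each edge [p,q] (with p < q) to q − p.
As a 6×12 matrix over Z this has rank 5, with invariant factors (1,1,1,1,1).

Boundary ∂_2: C_2 → C_1 sends each 2-simplex [p,q,r] to [q,r] − [p,r] + [p,q]. For instance
  ∂cdf = df − cf + cd,
  ∂cde = de − ce + cd.
The 12×6 boundary matrix has rank 6 and Smith normal form diag(1,1,1,1,1,1).

Computing H_k = (kernel of ∂_k) / (image of ∂_{k+1}):

  H_2: rank ker ∂_2 − rank ∂_3 = (6 − 6) − 0 = 0, and there is no ∂_3, so H_2 ≅ 0.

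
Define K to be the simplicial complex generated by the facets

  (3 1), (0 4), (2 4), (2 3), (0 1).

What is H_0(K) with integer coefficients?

H_0 = Z.

We work with the vertex ordering 0 < 1 < 2 < 3 < 4. The simplices of K, each written with vertices in increasing order, are:

  0-simplices (5): [0], [1], [2], [3], [4]
  1-simplices (5): [0,1], [0,4], [1,3], [2,3], [2,4]

giving chain groups C_0 ≅ Z^5, C_1 ≅ Z^5.

Boundary ∂_1: C_1 → C_0 maps an edge to its endpoints' difference, ∂[p,q] = q − p. For instance
  ∂[1,3] = [3] − [1].
The 5×5 boundary matrix has rank 4 and Smith normal form diag(1,1,1,1).

Now H_k = ker ∂_k / im ∂_{k+1}, so:

  H_0: rank C_0 − rank ∂_1 = 5 − 4 = 1, and the invariant factors of ∂_1 are all 1, so H_0 = Z.

(K is a triangulation of the circle S^1.)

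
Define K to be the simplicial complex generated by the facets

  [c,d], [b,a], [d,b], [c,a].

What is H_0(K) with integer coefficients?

H_0 ≅ Z.

Order the vertices as a < b < c < d. Listing each simplex with vertices in this order, K has dimension 1 with simplices:

  0-simplices (4): a, b, c, d
  1-simplices (4): ab, ac, bd, cd

so the chain groups are C_0 ≅ Z^4, C_1 ≅ Z^4.

Boundary ∂_1: C_1 → C_0 maps an edge to its endpoints' difference, ∂[p,q] = q − p. For instance
  ∂ab = b − a.
This gives a 4×4 integer matrix of rank 3; reducing to Smith normal form yields diagonal entries (1,1,1).

Reading off H_k = ker ∂_k / im ∂_{k+1}:

  H_0: rank C_0 − rank ∂_1 = 4 − 3 = 1, and the invariant factors of ∂_1 are all 1, so H_0 ≅ Z.

(K is a triangulation of the circle S^1.)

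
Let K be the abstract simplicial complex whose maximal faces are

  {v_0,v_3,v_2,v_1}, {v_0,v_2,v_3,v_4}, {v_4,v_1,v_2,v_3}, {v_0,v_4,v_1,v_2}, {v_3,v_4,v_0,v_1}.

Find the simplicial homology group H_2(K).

Order the vertices as v_0 < v_1 < v_2 < v_3 < v_4. Listing each simplex with vertices in this order, K has dimension 3 with simplices:

  0-simplices (5): [v_0], [v_1], [v_2], [v_3], [v_4]
  1-simplices (10): [v_0,v_1], [v_0,v_2], [v_0,v_3], [v_0,v_4], [v_1,v_2], [v_1,v_3], [v_1,v_4], [v_2,v_3], [v_2,v_4], [v_3,v_4]
  2-simplices (10): [v_0,v_1,v_2], [v_0,v_1,v_3], [v_0,v_1,v_4], [v_0,v_2,v_3], [v_0,v_2,v_4], [v_0,v_3,v_4], [v_1,v_2,v_3], [v_1,v_2,v_4], [v_1,v_3,v_4], [v_2,v_3,v_4]
  3-simplices (5): [v_0,v_1,v_2,v_3], [v_0,v_1,v_2,v_4], [v_0,v_1,v_3,v_4], [v_0,v_2,v_3,v_4], [v_1,v_2,v_3,v_4]

so the chain groups are C_0 ≅ Z^5, C_1 ≅ Z^10, C_2 ≅ Z^10, C_3 ≅ Z^5.

Boundary ∂_1: C_1 → C_0 sends each edge [p,q] (with p < q) to q − p. For instance
  ∂[v_1,v_4] = [v_4] − [v_1].
The 5×10 boundary matrix has rank 4 and Smith normal form diag(1,1,1,1).

The boundary map ∂_2: C_2 → C_1 sends each 2-simplex [p,q,r] to [q,r] − [p,r] + [p,q]. For instance
  ∂[v_1,v_2,v_4] = [v_2,v_4] − [v_1,v_4] + [v_1,v_2],
  ∂[v_0,v_2,v_3] = [v_2,v_3] − [v_0,v_3] + [v_0,v_2].
As a 10×10 matrix over Z this has rank 6, with invariant factors (1,1,1,1,1,1).

The boundary map ∂_3: C_3 → C_2 sends each 3-simplex σ to the alternating sum Σ_i (−1)^i (σ with its i-th vertex removed). For instance
  ∂[v_1,v_2,v_3,v_4] = [v_2,v_3,v_4] − [v_1,v_3,v_4] + [v_1,v_2,v_4] − [v_1,v_2,v_3],
  ∂[v_0,v_1,v_3,v_4] = [v_1,v_3,v_4] − [v_0,v_3,v_4] + [v_0,v_1,v_4] − [v_0,v_1,v_3].
The 10×5 boundary matrix has rank 4 and Smith normal form diag(1,1,1,1).

Now H_k = ker ∂_k / im ∂_{k+1}, so:

  H_2: rank ker ∂_2 − rank ∂_3 = (10 − 6) − 4 = 0, and the invariant factors of ∂_3 are all 1, so H_2 = 0.

H_2 ≅ 0.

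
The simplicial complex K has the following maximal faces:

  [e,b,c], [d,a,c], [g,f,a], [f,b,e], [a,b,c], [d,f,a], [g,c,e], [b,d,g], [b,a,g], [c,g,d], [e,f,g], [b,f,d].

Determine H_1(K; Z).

H_1 = Z/2.

Fix the vertex order a < b < c < d < e < f < g and write every simplex with vertices in increasing order. Then dim K = 2 and the simplices of K are:

  0-simplices (7): a, b, c, d, e, f, g
  1-simplices (18): ab, ac, ad, af, ag, bc, bd, be, bf, bg, cd, ce, cg, df, dg, ef, eg, fg
  2-simplices (12): abc, abg, acd, adf, afg, bce, bdf, bdg, bef, cdg, ceg, efg

so the chain groups are C_0 ≅ Z^7, C_1 ≅ Z^18, C_2 ≅ Z^12.

The boundary map ∂_1: C_1 → C_0 maps an edge to its endpoints' difference, ∂[p,q] = q − p. For instance
  ∂eg = g − e.
As a 7×18 matrix over Z this has rank 6, with invariant factors (1,1,1,1,1,1).

The boundary map ∂_2: C_2 → C_1 maps a triangle to the signed sum of its edges. For instance
  ∂bdf = df − bf + bd,
  ∂efg = fg − eg + ef.
The resulting 18×12 matrix has rank 12, and its Smith normal form has invariant factors (1,1,1,1,1,1,1,1,1,1,1,2).

From H_k ≅ ker(∂_k) / im(∂_{k+1}) we obtain:

  H_1: rank ker ∂_1 − rank ∂_2 = (18 − 6) − 12 = 0, and ∂_2 has invariant factor 2 > 1, so H_1 ≅ Z/2.

(K is a triangulation of the real projective plane RP^2.)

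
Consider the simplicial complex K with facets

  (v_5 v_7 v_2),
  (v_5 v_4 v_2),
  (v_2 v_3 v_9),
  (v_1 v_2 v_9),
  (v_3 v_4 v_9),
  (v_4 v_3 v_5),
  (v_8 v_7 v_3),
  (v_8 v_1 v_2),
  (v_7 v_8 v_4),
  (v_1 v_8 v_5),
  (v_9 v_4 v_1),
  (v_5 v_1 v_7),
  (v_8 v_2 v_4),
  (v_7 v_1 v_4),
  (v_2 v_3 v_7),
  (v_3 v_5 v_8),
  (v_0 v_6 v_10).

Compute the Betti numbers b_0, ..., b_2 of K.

b_0 = 2, b_1 = 2, b_2 = 1.

K has 11 vertices, 27 edges, 17 triangles.
rank ∂_0 = 0, rank ∂_1 = 9 ⇒ b_0 = 11 − 0 − 9 = 2; all invariant factors of ∂_1 are 1 so no torsion. So H_0 = Z^2.
rank ∂_1 = 9, rank ∂_2 = 16 ⇒ b_1 = 27 − 9 − 16 = 2; all invariant factors of ∂_2 are 1 so no torsion. So H_1 = Z^2.
rank ∂_2 = 16, rank ∂_3 = 0 ⇒ b_2 = 17 − 16 − 0 = 1. So H_2 = Z.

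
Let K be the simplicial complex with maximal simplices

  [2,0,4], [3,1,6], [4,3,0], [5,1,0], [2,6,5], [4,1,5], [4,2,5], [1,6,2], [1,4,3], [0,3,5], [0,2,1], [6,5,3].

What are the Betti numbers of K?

We work with the vertex ordering 0 < 1 < 2 < 3 < 4 < 5 < 6. The simplices of K, each written with vertices in increasing order, are:

  0-simplices (7): [0], [1], [2], [3], [4], [5], [6]
  1-simplices (18): [0,1], [0,2], [0,3], [0,4], [0,5], [1,2], [1,3], [1,4], [1,5], [1,6], [2,4], [2,5], [2,6], [3,4], [3,5], [3,6], [4,5], [5,6]
  2-simplices (12): [0,1,2], [0,1,5], [0,2,4], [0,3,4], [0,3,5], [1,2,6], [1,3,4], [1,3,6], [1,4,5], [2,4,5], [2,5,6], [3,5,6]

so the chain groups are C_0 ≅ Z^7, C_1 ≅ Z^18, C_2 ≅ Z^12.

∂_1: C_1 → C_0 sends each edge [p,q] (with p < q) to q − p. For instance
  ∂[3,4] = [4] − [3].
This gives a 7×18 integer matrix of rank 6; reducing to Smith normal form yields diagonal entries (1,1,1,1,1,1).

∂_2: C_2 → C_1 sends each 2-simplex [p,q,r] to [q,r] − [p,r] + [p,q]. For instance
  ∂[0,2,4] = [2,4] − [0,4] + [0,2],
  ∂[0,3,5] = [3,5] − [0,5] + [0,3].
As a 18×12 matrix over Z this has rank 12, with invariant factors (1,1,1,1,1,1,1,1,1,1,1,2).

Reading off H_k = ker ∂_k / im ∂_{k+1}:

  H_0: rank C_0 − rank ∂_1 = 7 − 6 = 1, and the invariant factors of ∂_1 are all 1, so H_0 = Z.
  H_1: rank ker ∂_1 − rank ∂_2 = (18 − 6) − 12 = 0, and ∂_2 has invariant factor 2 > 1, so H_1 = Z_2.
  H_2: rank ker ∂_2 − rank ∂_3 = (12 − 12) − 0 = 0, and there is no ∂_3, so H_2 = 0.

(K is a triangulation of the real projective plane RP^2.)

Hence the Betti numbers are b_0 = 1, b_1 = 0, b_2 = 0.

b_0 = 1, b_1 = 0, b_2 = 0.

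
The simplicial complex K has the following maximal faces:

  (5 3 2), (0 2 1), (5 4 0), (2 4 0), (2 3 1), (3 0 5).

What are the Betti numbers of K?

b_0 = 1, b_1 = 1, b_2 = 0.

Take the total order 0 < 1 < 2 < 3 < 4 < 5 on the vertex set. Then K (dimension 2) consists of the simplices:

  0-simplices (6): [0], [1], [2], [3], [4], [5]
  1-simplices (12): [0,1], [0,2], [0,3], [0,4], [0,5], [1,2], [1,3], [2,3], [2,4], [2,5], [3,5], [4,5]
  2-simplices (6): [0,1,2], [0,2,4], [0,3,5], [0,4,5], [1,2,3], [2,3,5]

so the chain groups are C_0 ≅ Z^6, C_1 ≅ Z^12, C_2 ≅ Z^6.

∂_1: C_1 → C_0 sends each edge [p,q] (with p < q) to q − p. For instance
  ∂[2,3] = [3] − [2].
The resulting 6×12 matrix has rank 5, and its Smith normal form has invariant factors (1,1,1,1,1).

The boundary map ∂_2: C_2 → C_1 maps a triangle to the signed sum of its edges. For instance
  ∂[0,4,5] = [4,5] − [0,5] + [0,4],
  ∂[0,2,4] = [2,4] − [0,4] + [0,2].
This gives a 12×6 integer matrix of rank 6; reducing to Smith normal form yields diagonal entries (1,1,1,1,1,1).

Now H_k = ker ∂_k / im ∂_{k+1}, so:

  H_0: rank C_0 − rank ∂_1 = 6 − 5 = 1, and the invariant factors of ∂_1 are all 1, so H_0 ≅ Z.
  H_1: rank ker ∂_1 − rank ∂_2 = (12 − 5) − 6 = 1, and the invariant factors of ∂_2 are all 1, so H_1 ≅ Z.
  H_2: rank ker ∂_2 − rank ∂_3 = (6 − 6) − 0 = 0, and there is no ∂_3, so H_2 ≅ 0.

(K is a triangulation of the cylinder S^1 x I.)

Hence the Betti numbers are b_0 = 1, b_1 = 1, b_2 = 0.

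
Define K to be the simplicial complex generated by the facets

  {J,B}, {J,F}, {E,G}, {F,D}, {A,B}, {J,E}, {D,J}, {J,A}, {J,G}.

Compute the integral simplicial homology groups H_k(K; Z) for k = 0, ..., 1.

K has 7 vertices, 9 edges.
rank ∂_0 = 0, rank ∂_1 = 6 ⇒ b_0 = 7 − 0 − 6 = 1; all invariant factors of ∂_1 are 1 so no torsion. So H_0 = Z.
rank ∂_1 = 6, rank ∂_2 = 0 ⇒ b_1 = 9 − 6 − 0 = 3. So H_1 = Z^3.

H_0 ≅ Z,  H_1 ≅ Z^3.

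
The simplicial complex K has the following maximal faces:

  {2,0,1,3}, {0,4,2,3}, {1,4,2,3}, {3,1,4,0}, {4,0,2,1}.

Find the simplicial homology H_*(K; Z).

H_0 = Z,  H_1 = 0,  H_2 = 0,  H_3 = Z.

We work with the vertex ordering 0 < 1 < 2 < 3 < 4. The simplices of K, each written with vertices in increasing order, are:

  0-simplices (5): [0], [1], [2], [3], [4]
  1-simplices (10): [0,1], [0,2], [0,3], [0,4], [1,2], [1,3], [1,4], [2,3], [2,4], [3,4]
  2-simplices (10): [0,1,2], [0,1,3], [0,1,4], [0,2,3], [0,2,4], [0,3,4], [1,2,3], [1,2,4], [1,3,4], [2,3,4]
  3-simplices (5): [0,1,2,3], [0,1,2,4], [0,1,3,4], [0,2,3,4], [1,2,3,4]

Hence C_0 ≅ Z^5, C_1 ≅ Z^10, C_2 ≅ Z^10, C_3 ≅ Z^5.

∂_1: C_1 → C_0 sends each edge [p,q] (with p < q) to q − p. For instance
  ∂[0,4] = [4] − [0].
The 5×10 boundary matrix has rank 4 and Smith normal form diag(1,1,1,1).

The boundary map ∂_2: C_2 → C_1 sends each 2-simplex [p,q,r] to [q,r] − [p,r] + [p,q]. For instance
  ∂[0,2,3] = [2,3] − [0,3] + [0,2],
  ∂[1,2,3] = [2,3] − [1,3] + [1,2].
The resulting 10×10 matrix has rank 6, and its Smith normal form has invariant factors (1,1,1,1,1,1).

∂_3: C_3 → C_2 sends each 3-simplex σ to the alternating sum Σ_i (−1)^i (σ with its i-th vertex removed). For instance
  ∂[0,2,3,4] = [2,3,4] − [0,3,4] + [0,2,4] − [0,2,3],
  ∂[1,2,3,4] = [2,3,4] − [1,3,4] + [1,2,4] − [1,2,3].
As a 10×5 matrix over Z this has rank 4, with invariant factors (1,1,1,1).

From H_k ≅ ker(∂_k) / im(∂_{k+1}) we obtain:

  H_0: rank C_0 − rank ∂_1 = 5 − 4 = 1, and the invariant factors of ∂_1 are all 1, so H_0 ≅ Z.
  H_1: rank ker ∂_1 − rank ∂_2 = (10 − 4) − 6 = 0, and the invariant factors of ∂_2 are all 1, so H_1 ≅ 0.
  H_2: rank ker ∂_2 − rank ∂_3 = (10 − 6) − 4 = 0, and the invariant factors of ∂_3 are all 1, so H_2 ≅ 0.
  H_3: rank ker ∂_3 − rank ∂_4 = (5 − 4) − 0 = 1, and there is no ∂_4, so H_3 ≅ Z.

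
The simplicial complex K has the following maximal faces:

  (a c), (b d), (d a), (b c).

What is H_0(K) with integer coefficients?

Take the total order a < b < c < d on the vertex set. Then K (dimension 1) consists of the simplices:

  0-simplices (4): a, b, c, d
  1-simplices (4): ac, ad, bc, bd

giving chain groups C_0 ≅ Z^4, C_1 ≅ Z^4.

Boundary ∂_1: C_1 → C_0 is given by ∂[p,q] = [q] − [p].
This gives a 4×4 integer matrix of rank 3; reducing to Smith normal form yields diagonal entries (1,1,1).

Now H_k = ker ∂_k / im ∂_{k+1}, so:

  H_0: rank C_0 − rank ∂_1 = 4 − 3 = 1, and the invariant factors of ∂_1 are all 1, so H_0 = Z.

H_0 ≅ Z.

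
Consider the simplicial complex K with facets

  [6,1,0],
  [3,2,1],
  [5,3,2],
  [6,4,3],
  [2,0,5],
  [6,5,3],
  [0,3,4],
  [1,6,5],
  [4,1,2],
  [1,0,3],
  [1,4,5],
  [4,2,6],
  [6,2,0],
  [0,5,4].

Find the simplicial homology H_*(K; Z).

H_0 = Z,  H_1 = Z^2,  H_2 = Z.

We work with the vertex ordering 0 < 1 < 2 < 3 < 4 < 5 < 6. The simplices of K, each written with vertices in increasing order, are:

  0-simplices (7): [0], [1], [2], [3], [4], [5], [6]
  1-simplices (21): [0,1], [0,2], [0,3], [0,4], [0,5], [0,6], [1,2], [1,3], [1,4], [1,5], [1,6], [2,3], [2,4], [2,5], [2,6], [3,4], [3,5], [3,6], [4,5], [4,6], [5,6]
  2-simplices (14): [0,1,3], [0,1,6], [0,2,5], [0,2,6], [0,3,4], [0,4,5], [1,2,3], [1,2,4], [1,4,5], [1,5,6], [2,3,5], [2,4,6], [3,4,6], [3,5,6]

Hence C_0 ≅ Z^7, C_1 ≅ Z^21, C_2 ≅ Z^14.

∂_1: C_1 → C_0 maps an edge to its endpoints' difference, ∂[p,q] = q − p.
This gives a 7×21 integer matrix of rank 6; reducing to Smith normal form yields diagonal entries (1,1,1,1,1,1).

The boundary map ∂_2: C_2 → C_1 sends each 2-simplex [p,q,r] to [q,r] − [p,r] + [p,q]. For instance
  ∂[0,3,4] = [3,4] − [0,4] + [0,3],
  ∂[0,4,5] = [4,5] − [0,5] + [0,4].
The resulting 21×14 matrix has rank 13, and its Smith normal form has invariant factors (1,1,1,1,1,1,1,1,1,1,1,1,1).

From H_k ≅ ker(∂_k) / im(∂_{k+1}) we obtain:

  H_0: rank C_0 − rank ∂_1 = 7 − 6 = 1, and the invariant factors of ∂_1 are all 1, so H_0 ≅ Z.
  H_1: rank ker ∂_1 − rank ∂_2 = (21 − 6) − 13 = 2, and the invariant factors of ∂_2 are all 1, so H_1 ≅ Z^2.
  H_2: rank ker ∂_2 − rank ∂_3 = (14 − 13) − 0 = 1, and there is no ∂_3, so H_2 ≅ Z.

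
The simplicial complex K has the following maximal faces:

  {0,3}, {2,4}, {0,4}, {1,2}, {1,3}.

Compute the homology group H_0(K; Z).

We work with the vertex ordering 0 < 1 < 2 < 3 < 4. The simplices of K, each written with vertices in increasing order, are:

  0-simplices (5): [0], [1], [2], [3], [4]
  1-simplices (5): [0,3], [0,4], [1,2], [1,3], [2,4]

giving chain groups C_0 ≅ Z^5, C_1 ≅ Z^5.

Boundary ∂_1: C_1 → C_0 maps an edge to its endpoints' difference, ∂[p,q] = q − p. For instance
  ∂[0,4] = [4] − [0].
As a 5×5 matrix over Z this has rank 4, with invariant factors (1,1,1,1).

From H_k ≅ ker(∂_k) / im(∂_{k+1}) we obtain:

  H_0: rank C_0 − rank ∂_1 = 5 − 4 = 1, and the invariant factors of ∂_1 are all 1, so H_0 ≅ Z.

H_0 = Z.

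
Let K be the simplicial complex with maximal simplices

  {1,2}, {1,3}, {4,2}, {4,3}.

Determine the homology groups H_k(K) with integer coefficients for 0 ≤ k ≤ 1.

Take the total order 1 < 2 < 3 < 4 on the vertex set. Then K (dimension 1) consists of the simplices:

  0-simplices (4): [1], [2], [3], [4]
  1-simplices (4): [1,2], [1,3], [2,4], [3,4]

Hence C_0 ≅ Z^4, C_1 ≅ Z^4.

Boundary ∂_1: C_1 → C_0 maps an edge to its endpoints' difference, ∂[p,q] = q − p.
This gives a 4×4 integer matrix of rank 3; reducing to Smith normal form yields diagonal entries (1,1,1).

Reading off H_k = ker ∂_k / im ∂_{k+1}:

  H_0: rank C_0 − rank ∂_1 = 4 − 3 = 1, and the invariant factors of ∂_1 are all 1, so H_0 = Z.
  H_1: rank ker ∂_1 − rank ∂_2 = (4 − 3) − 0 = 1, and there is no ∂_2, so H_1 = Z.

H_0 ≅ Z,  H_1 ≅ Z.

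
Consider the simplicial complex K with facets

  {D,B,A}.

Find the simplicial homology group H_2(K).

H_2 ≅ 0.

Take the total order A < B < D on the vertex set. Then K (dimension 2) consists of the simplices:

  0-simplices (3): A, B, D
  1-simplices (3): AB, AD, BD
  2-simplices (1): ABD

Hence C_0 ≅ Z^3, C_1 ≅ Z^3, C_2 ≅ Z^1.

Boundary ∂_1: C_1 → C_0 sends each edge [p,q] (with p < q) to q − p.
This gives a 3×3 integer matrix of rank 2; reducing to Smith normal form yields diagonal entries (1,1).

The boundary map ∂_2: C_2 → C_1 sends each 2-simplex [p,q,r] to [q,r] − [p,r] + [p,q]. For instance
  ∂ABD = BD − AD + AB.
The resulting 3×1 matrix has rank 1, and its Smith normal form has invariant factors (1).

From H_k ≅ ker(∂_k) / im(∂_{k+1}) we obtain:

  H_2: rank ker ∂_2 − rank ∂_3 = (1 − 1) − 0 = 0, and there is no ∂_3, so H_2 ≅ 0.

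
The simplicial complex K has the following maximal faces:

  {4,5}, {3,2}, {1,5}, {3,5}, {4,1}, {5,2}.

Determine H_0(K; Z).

H_0 ≅ Z.

Order the vertices as 1 < 2 < 3 < 4 < 5. Listing each simplex with vertices in this order, K has dimension 1 with simplices:

  0-simplices (5): [1], [2], [3], [4], [5]
  1-simplices (6): [1,4], [1,5], [2,3], [2,5], [3,5], [4,5]

so the chain groups are C_0 ≅ Z^5, C_1 ≅ Z^6.

The boundary map ∂_1: C_1 → C_0 is given by ∂[p,q] = [q] − [p].
As a 5×6 matrix over Z this has rank 4, with invariant factors (1,1,1,1).

From H_k ≅ ker(∂_k) / im(∂_{k+1}) we obtain:

  H_0: rank C_0 − rank ∂_1 = 5 − 4 = 1, and the invariant factors of ∂_1 are all 1, so H_0 = Z.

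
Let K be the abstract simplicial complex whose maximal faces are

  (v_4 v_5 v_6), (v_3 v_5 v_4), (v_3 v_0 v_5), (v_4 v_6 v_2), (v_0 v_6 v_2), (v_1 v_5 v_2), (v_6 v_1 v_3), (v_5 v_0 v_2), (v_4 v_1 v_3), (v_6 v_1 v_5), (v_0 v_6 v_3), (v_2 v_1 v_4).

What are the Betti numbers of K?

Fix the vertex order v_0 < v_1 < v_2 < v_3 < v_4 < v_5 < v_6 and write every simplex with vertices in increasing order. Then dim K = 2 and the simplices of K are:

  0-simplices (7): [v_0], [v_1], [v_2], [v_3], [v_4], [v_5], [v_6]
  1-simplices (18): (18 of them)
  2-simplices (12): (12 of them)

Hence C_0 ≅ Z^7, C_1 ≅ Z^18, C_2 ≅ Z^12.

∂_1: C_1 → C_0 maps an edge to its endpoints' difference, ∂[p,q] = q − p.
The resulting 7×18 matrix has rank 6, and its Smith normal form has invariant factors (1,1,1,1,1,1).

Boundary ∂_2: C_2 → C_1 acts by ∂[p,q,r] = [q,r] − [p,r] + [p,q]. For instance
  ∂[v_0,v_2,v_6] = [v_2,v_6] − [v_0,v_6] + [v_0,v_2],
  ∂[v_1,v_2,v_5] = [v_2,v_5] − [v_1,v_5] + [v_1,v_2].
This gives a 18×12 integer matrix of rank 12; reducing to Smith normal form yields diagonal entries (1,1,1,1,1,1,1,1,1,1,1,2).

Computing H_k = (kernel of ∂_k) / (image of ∂_{k+1}):

  H_0: rank C_0 − rank ∂_1 = 7 − 6 = 1, and the invariant factors of ∂_1 are all 1, so H_0 = Z.
  H_1: rank ker ∂_1 − rank ∂_2 = (18 − 6) − 12 = 0, and ∂_2 has invariant factor 2 > 1, so H_1 = Z/2.
  H_2: rank ker ∂_2 − rank ∂_3 = (12 − 12) − 0 = 0, and there is no ∂_3, so H_2 = 0.

As a check, the Euler characteristic is 7 − 18 + 12 = 1, which agrees with 1 − 0 + 0 = 1.

Hence the Betti numbers are b_0 = 1, b_1 = 0, b_2 = 0.

b_0 = 1, b_1 = 0, b_2 = 0.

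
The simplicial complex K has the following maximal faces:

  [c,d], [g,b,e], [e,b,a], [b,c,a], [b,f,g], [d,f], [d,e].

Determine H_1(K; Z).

H_1 = Z^2.

K has 7 vertices, 12 edges, 4 triangles.
rank ∂_1 = 6, rank ∂_2 = 4 ⇒ b_1 = 12 − 6 − 4 = 2; all invariant factors of ∂_2 are 1 so no torsion. So H_1 = Z^2.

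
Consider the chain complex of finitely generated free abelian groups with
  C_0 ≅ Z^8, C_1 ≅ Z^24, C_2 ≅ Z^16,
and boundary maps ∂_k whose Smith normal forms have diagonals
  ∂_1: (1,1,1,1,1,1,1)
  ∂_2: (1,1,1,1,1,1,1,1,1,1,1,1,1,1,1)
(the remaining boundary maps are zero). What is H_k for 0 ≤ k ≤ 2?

H_0 = Z,  H_1 = Z^2,  H_2 = Z.

H_0: b_0 = 8 − 0 − 7 = 1; torsion from ∂_1 factors > 1: none. So H_0 = Z.
H_1: b_1 = 24 − 7 − 15 = 2; torsion from ∂_2 factors > 1: none. So H_1 = Z^2.
H_2: b_2 = 16 − 15 − 0 = 1; torsion from ∂_3 factors > 1: none. So H_2 = Z.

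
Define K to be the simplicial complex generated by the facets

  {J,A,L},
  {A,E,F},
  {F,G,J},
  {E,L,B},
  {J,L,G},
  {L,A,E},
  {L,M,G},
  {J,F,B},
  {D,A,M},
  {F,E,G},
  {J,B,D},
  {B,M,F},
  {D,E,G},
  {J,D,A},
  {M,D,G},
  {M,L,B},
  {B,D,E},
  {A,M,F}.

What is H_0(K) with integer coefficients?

Take the total order A < B < D < E < F < G < J < L < M on the vertex set. Then K (dimension 2) consists of the simplices:

  0-simplices (9): A, B, D, E, F, G, J, L, M
  1-simplices (27): AD, AE, AF, AJ, AL, AM, BD, BE, BF, BJ, BL, BM, DE, DG, DJ, DM, EF, EG, EL, FG, FJ, FM, GJ, GL, GM, JL, LM
  2-simplices (18): ADJ, ADM, AEF, AEL, AFM, AJL, BDE, BDJ, BEL, BFJ, BFM, BLM, DEG, DGM, EFG, FGJ, GJL, GLM

Hence C_0 ≅ Z^9, C_1 ≅ Z^27, C_2 ≅ Z^18.

Boundary ∂_1: C_1 → C_0 maps an edge to its endpoints' difference, ∂[p,q] = q − p.
The resulting 9×27 matrix has rank 8, and its Smith normal form has invariant factors (1,1,1,1,1,1,1,1).

The boundary map ∂_2: C_2 → C_1 maps a triangle to the signed sum of its edges. For instance
  ∂GLM = LM − GM + GL,
  ∂FGJ = GJ − FJ + FG.
The resulting 27×18 matrix has rank 17, and its Smith normal form has invariant factors (1,1,1,1,1,1,1,1,1,1,1,1,1,1,1,1,1).

From H_k ≅ ker(∂_k) / im(∂_{k+1}) we obtain:

  H_0: rank C_0 − rank ∂_1 = 9 − 8 = 1, and the invariant factors of ∂_1 are all 1, so H_0 ≅ Z.

(K is a triangulation of the torus T^2.)

H_0 ≅ Z.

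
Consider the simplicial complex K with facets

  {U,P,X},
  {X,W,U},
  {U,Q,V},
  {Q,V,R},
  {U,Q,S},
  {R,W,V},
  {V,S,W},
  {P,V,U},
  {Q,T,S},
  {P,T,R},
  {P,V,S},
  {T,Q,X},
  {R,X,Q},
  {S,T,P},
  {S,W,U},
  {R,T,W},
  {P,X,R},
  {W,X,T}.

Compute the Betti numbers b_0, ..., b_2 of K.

b_0 = 1, b_1 = 1, b_2 = 0.

Take the total order P < Q < R < S < T < U < V < W < X on the vertex set. Then K (dimension 2) consists of the simplices:

  0-simplices (9): P, Q, R, S, T, U, V, W, X
  1-simplices (27): PR, PS, PT, PU, PV, PX, QR, QS, QT, QU, QV, QX, RT, RV, RW, RX, ST, SU, SV, SW, TW, TX, UV, UW, UX, VW, WX
  2-simplices (18): PRT, PRX, PST, PSV, PUV, PUX, QRV, QRX, QST, QSU, QTX, QUV, RTW, RVW, SUW, SVW, TWX, UWX

Hence C_0 ≅ Z^9, C_1 ≅ Z^27, C_2 ≅ Z^18.

Boundary ∂_1: C_1 → C_0 sends each edge [p,q] (with p < q) to q − p. For instance
  ∂PS = S − P.
As a 9×27 matrix over Z this has rank 8, with invariant factors (1,1,1,1,1,1,1,1).

∂_2: C_2 → C_1 maps a triangle to the signed sum of its edges. For instance
  ∂TWX = WX − TX + TW,
  ∂PST = ST − PT + PS.
The 27×18 boundary matrix has rank 18 and Smith normal form diag(1,1,1,1,1,1,1,1,1,1,1,1,1,1,1,1,1,2).

From H_k ≅ ker(∂_k) / im(∂_{k+1}) we obtain:

  H_0: rank C_0 − rank ∂_1 = 9 − 8 = 1, and the invariant factors of ∂_1 are all 1, so H_0 ≅ Z.
  H_1: rank ker ∂_1 − rank ∂_2 = (27 − 8) − 18 = 1, and ∂_2 has invariant factor 2 > 1, so H_1 ≅ Z ⊕ Z/2.
  H_2: rank ker ∂_2 − rank ∂_3 = (18 − 18) − 0 = 0, and there is no ∂_3, so H_2 ≅ 0.

As a check, the Euler characteristic is 9 − 27 + 18 = 0, which agrees with 1 − 1 + 0 = 0.

Hence the Betti numbers are b_0 = 1, b_1 = 1, b_2 = 0.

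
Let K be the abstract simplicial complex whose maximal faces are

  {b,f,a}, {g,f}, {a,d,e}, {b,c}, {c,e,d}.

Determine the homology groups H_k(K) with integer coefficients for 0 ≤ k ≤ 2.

K has 7 vertices, 10 edges, 3 triangles.
rank ∂_0 = 0, rank ∂_1 = 6 ⇒ b_0 = 7 − 0 − 6 = 1; all invariant factors of ∂_1 are 1 so no torsion. So H_0 ≅ Z.
rank ∂_1 = 6, rank ∂_2 = 3 ⇒ b_1 = 10 − 6 − 3 = 1; all invariant factors of ∂_2 are 1 so no torsion. So H_1 ≅ Z.
rank ∂_2 = 3, rank ∂_3 = 0 ⇒ b_2 = 3 − 3 − 0 = 0. So H_2 ≅ 0.

H_0 = Z,  H_1 = Z,  H_2 = 0.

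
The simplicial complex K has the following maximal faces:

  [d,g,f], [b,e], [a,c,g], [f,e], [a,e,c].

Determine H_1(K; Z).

H_1 ≅ Z.

We work with the vertex ordering a < b < c < d < e < f < g. The simplices of K, each written with vertices in increasing order, are:

  0-simplices (7): a, b, c, d, e, f, g
  1-simplices (10): ac, ae, ag, be, ce, cg, df, dg, ef, fg
  2-simplices (3): ace, acg, dfg

Hence C_0 ≅ Z^7, C_1 ≅ Z^10, C_2 ≅ Z^3.

Boundary ∂_1: C_1 → C_0 is given by ∂[p,q] = [q] − [p].
As a 7×10 matrix over Z this has rank 6, with invariant factors (1,1,1,1,1,1).

The boundary map ∂_2: C_2 → C_1 maps a triangle to the signed sum of its edges. For instance
  ∂acg = cg − ag + ac,
  ∂ace = ce − ae + ac.
The resulting 10×3 matrix has rank 3, and its Smith normal form has invariant factors (1,1,1).

From H_k ≅ ker(∂_k) / im(∂_{k+1}) we obtain:

  H_1: rank ker ∂_1 − rank ∂_2 = (10 − 6) − 3 = 1, and the invariant factors of ∂_2 are all 1, so H_1 = Z.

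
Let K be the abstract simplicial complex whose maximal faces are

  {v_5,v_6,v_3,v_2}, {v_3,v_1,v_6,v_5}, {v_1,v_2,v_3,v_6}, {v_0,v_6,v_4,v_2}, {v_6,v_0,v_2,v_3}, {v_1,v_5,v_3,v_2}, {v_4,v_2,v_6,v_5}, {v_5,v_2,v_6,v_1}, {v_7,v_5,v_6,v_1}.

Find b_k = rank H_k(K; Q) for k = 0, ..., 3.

b_0 = 1, b_1 = 0, b_2 = 0, b_3 = 1.

Fix the vertex order v_0 < v_1 < v_2 < v_3 < v_4 < v_5 < v_6 < v_7 and write every simplex with vertices in increasing order. Then dim K = 3 and the simplices of K are:

  0-simplices (8): [v_0], [v_1], [v_2], [v_3], [v_4], [v_5], [v_6], [v_7]
  1-simplices (20): (20 of them)
  2-simplices (21): (21 of them)
  3-simplices (9): (9 of them)

Hence C_0 ≅ Z^8, C_1 ≅ Z^20, C_2 ≅ Z^21, C_3 ≅ Z^9.

∂_1: C_1 → C_0 is given by ∂[p,q] = [q] − [p].
The 8×20 boundary matrix has rank 7 and Smith normal form diag(1,1,1,1,1,1,1).

Boundary ∂_2: C_2 → C_1 acts by ∂[p,q,r] = [q,r] − [p,r] + [p,q]. For instance
  ∂[v_0,v_2,v_4] = [v_2,v_4] − [v_0,v_4] + [v_0,v_2],
  ∂[v_3,v_5,v_6] = [v_5,v_6] − [v_3,v_6] + [v_3,v_5].
This gives a 20×21 integer matrix of rank 13; reducing to Smith normal form yields diagonal entries (1,1,1,1,1,1,1,1,1,1,1,1,1).

The boundary map ∂_3: C_3 → C_2 sends each 3-simplex σ to the alternating sum Σ_i (−1)^i (σ with its i-th vertex removed). For instance
  ∂[v_1,v_2,v_3,v_5] = [v_2,v_3,v_5] − [v_1,v_3,v_5] + [v_1,v_2,v_5] − [v_1,v_2,v_3],
  ∂[v_2,v_4,v_5,v_6] = [v_4,v_5,v_6] − [v_2,v_5,v_6] + [v_2,v_4,v_6] − [v_2,v_4,v_5].
As a 21×9 matrix over Z this has rank 8, with invariant factors (1,1,1,1,1,1,1,1).

From H_k ≅ ker(∂_k) / im(∂_{k+1}) we obtain:

  H_0: rank C_0 − rank ∂_1 = 8 − 7 = 1, and the invariant factors of ∂_1 are all 1, so H_0 ≅ Z.
  H_1: rank ker ∂_1 − rank ∂_2 = (20 − 7) − 13 = 0, and the invariant factors of ∂_2 are all 1, so H_1 ≅ 0.
  H_2: rank ker ∂_2 − rank ∂_3 = (21 − 13) − 8 = 0, and the invariant factors of ∂_3 are all 1, so H_2 ≅ 0.
  H_3: rank ker ∂_3 − rank ∂_4 = (9 − 8) − 0 = 1, and there is no ∂_4, so H_3 ≅ Z.

Hence the Betti numbers are b_0 = 1, b_1 = 0, b_2 = 0, b_3 = 1.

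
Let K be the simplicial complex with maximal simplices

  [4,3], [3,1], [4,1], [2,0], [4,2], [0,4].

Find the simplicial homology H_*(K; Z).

K has 5 vertices, 6 edges.
rank ∂_0 = 0, rank ∂_1 = 4 ⇒ b_0 = 5 − 0 − 4 = 1; all invariant factors of ∂_1 are 1 so no torsion. So H_0 = Z.
rank ∂_1 = 4, rank ∂_2 = 0 ⇒ b_1 = 6 − 4 − 0 = 2. So H_1 = Z^2.

H_0 ≅ Z,  H_1 ≅ Z^2.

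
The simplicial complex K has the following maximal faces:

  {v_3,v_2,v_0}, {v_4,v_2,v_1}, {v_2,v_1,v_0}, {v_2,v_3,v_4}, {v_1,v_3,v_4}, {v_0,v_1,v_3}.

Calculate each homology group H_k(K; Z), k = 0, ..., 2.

H_0 ≅ Z,  H_1 = 0,  H_2 ≅ Z.

Take the total order v_0 < v_1 < v_2 < v_3 < v_4 on the vertex set. Then K (dimension 2) consists of the simplices:

  0-simplices (5): [v_0], [v_1], [v_2], [v_3], [v_4]
  1-simplices (9): [v_0,v_1], [v_0,v_2], [v_0,v_3], [v_1,v_2], [v_1,v_3], [v_1,v_4], [v_2,v_3], [v_2,v_4], [v_3,v_4]
  2-simplices (6): [v_0,v_1,v_2], [v_0,v_1,v_3], [v_0,v_2,v_3], [v_1,v_2,v_4], [v_1,v_3,v_4], [v_2,v_3,v_4]

so the chain groups are C_0 ≅ Z^5, C_1 ≅ Z^9, C_2 ≅ Z^6.

The boundary map ∂_1: C_1 → C_0 sends each edge [p,q] (with p < q) to q − p.
The 5×9 boundary matrix has rank 4 and Smith normal form diag(1,1,1,1).

Boundary ∂_2: C_2 → C_1 sends each 2-simplex [p,q,r] to [q,r] − [p,r] + [p,q]. For instance
  ∂[v_0,v_1,v_2] = [v_1,v_2] − [v_0,v_2] + [v_0,v_1],
  ∂[v_1,v_3,v_4] = [v_3,v_4] − [v_1,v_4] + [v_1,v_3].
As a 9×6 matrix over Z this has rank 5, with invariant factors (1,1,1,1,1).

Reading off H_k = ker ∂_k / im ∂_{k+1}:

  H_0: rank C_0 − rank ∂_1 = 5 − 4 = 1, and the invariant factors of ∂_1 are all 1, so H_0 = Z.
  H_1: rank ker ∂_1 − rank ∂_2 = (9 − 4) − 5 = 0, and the invariant factors of ∂_2 are all 1, so H_1 = 0.
  H_2: rank ker ∂_2 − rank ∂_3 = (6 − 5) − 0 = 1, and there is no ∂_3, so H_2 = Z.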